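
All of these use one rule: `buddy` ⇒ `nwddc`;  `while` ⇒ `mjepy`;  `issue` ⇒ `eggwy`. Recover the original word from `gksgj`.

b(1)→n(13) and u(20)→w(22) fit y≡21x+18 (mod 26); the inverse of 21 mod 26 is 5. Treating letters as 0–25, the rule is x ↦ 21x + 18 (mod 26).
Undoing it on gksgj: g(6)→5·(6−18)≡18=s; k(10)→5·(10−18)≡12=m; s(18)→5·(18−18)≡0=a; g(6)→5·(6−18)≡18=s; j(9)→5·(9−18)≡7=h (all mod 26).

smash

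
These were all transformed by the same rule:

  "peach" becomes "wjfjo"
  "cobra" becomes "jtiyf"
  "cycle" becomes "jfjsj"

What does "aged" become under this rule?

fnjk

Two shifts are in play — +5 for a/e/i/o/u, +7 for every other letter.
On aged: a(vowel)+5=f, g(cons)+7=n, e(vowel)+5=j, d(cons)+7=k.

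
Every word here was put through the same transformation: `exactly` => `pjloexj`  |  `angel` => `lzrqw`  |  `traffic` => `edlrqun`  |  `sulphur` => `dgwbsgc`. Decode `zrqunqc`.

A repeating key of period 2 is used — shifts +11, +12 over and over.
Decoding zrqunqc: z−11=o, r−12=f, q−11=f, u−12=i, n−11=c, q−12=e, c−11=r.

officer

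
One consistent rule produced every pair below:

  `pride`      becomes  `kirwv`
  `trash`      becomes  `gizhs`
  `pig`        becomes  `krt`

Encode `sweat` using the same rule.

Each pair mirrors across the alphabet (p↔k, r↔i, i↔r): positions sum to 25. Each letter is replaced by its mirror in the alphabet: a↔z, b↔y, c↔x, and so on (the Atbash cipher).
For sweat: s↔h, w↔d, e↔v, a↔z, t↔g.

hdvzg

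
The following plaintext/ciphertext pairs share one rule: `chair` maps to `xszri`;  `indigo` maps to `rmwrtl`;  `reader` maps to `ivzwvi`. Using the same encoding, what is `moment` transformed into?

Each pair mirrors across the alphabet (c↔x, h↔s, a↔z): positions sum to 25. This is the alphabet-reversal cipher (Atbash): a becomes z, b becomes y, etc.
For moment: m↔n, o↔l, m↔n, e↔v, n↔m, t↔g.

nlnvmg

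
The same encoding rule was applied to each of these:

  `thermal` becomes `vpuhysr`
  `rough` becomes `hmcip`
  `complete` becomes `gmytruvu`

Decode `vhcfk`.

trunk

This is an affine cipher: with a=0,…,z=25, each position x becomes (7x+18) mod 26.
Decoding vhcfk: v(21)→15·(21−18)≡19=t; h(7)→15·(7−18)≡17=r; c(2)→15·(2−18)≡20=u; f(5)→15·(5−18)≡13=n; k(10)→15·(10−18)≡10=k (all mod 26).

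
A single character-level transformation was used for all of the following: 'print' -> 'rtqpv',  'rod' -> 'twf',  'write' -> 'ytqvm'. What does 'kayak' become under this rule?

miaim

The shift depends on letter class: consonant p→r is +2, but vowel i→q is +8. The rule splits by letter class: vowels +8, consonants +2.
On kayak: k(cons)+2=m, a(vowel)+8=i, y(cons)+2=a, a(vowel)+8=i, k(cons)+2=m.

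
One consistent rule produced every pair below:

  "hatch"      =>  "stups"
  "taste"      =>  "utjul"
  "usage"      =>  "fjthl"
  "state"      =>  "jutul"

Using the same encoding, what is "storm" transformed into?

juryv

h(7)→s(18) and a(0)→t(19) fit y≡11x+19 (mod 26); the inverse of 11 mod 26 is 19. This is an affine cipher: with a=0,…,z=25, each position x becomes (11x+19) mod 26.
For storm: s(18)→11·18+19≡9=j; t(19)→11·19+19≡20=u; o(14)→11·14+19≡17=r; r(17)→11·17+19≡24=y; m(12)→11·12+19≡21=v (all mod 26).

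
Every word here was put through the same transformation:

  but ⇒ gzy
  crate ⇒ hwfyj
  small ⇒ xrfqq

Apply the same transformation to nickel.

Compare letters: b→g is +5, u→z is +5, t→y is +5 — a constant shift. Every letter moves 5 places later in the alphabet, wrapping around z→a.
On nickel: n+5=s, i+5=n, c+5=h, k+5=p, e+5=j, l+5=q.

snhpjq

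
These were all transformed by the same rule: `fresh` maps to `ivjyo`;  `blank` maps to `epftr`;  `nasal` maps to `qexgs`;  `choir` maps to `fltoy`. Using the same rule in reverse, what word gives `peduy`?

In fresh: f→i is +3, r→v is +4, e→j is +5, s→y is +6 — the shift increases by 1 each position. Letter i (0-indexed) is shifted by i+3, so successive shifts are 3, 4, 5, ….
Decoding peduy: p−3=m, e−4=a, d−5=y, u−6=o, y−7=r.

mayor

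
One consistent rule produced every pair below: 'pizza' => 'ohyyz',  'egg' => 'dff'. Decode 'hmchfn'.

Compare letters: p→o is +25, i→h is +25, z→y is +25 — a constant shift. Every letter moves 25 places later in the alphabet, wrapping around z→a.
Undoing it on hmchfn: h−25=i, m−25=n, c−25=d, h−25=i, f−25=g, n−25=o.

indigo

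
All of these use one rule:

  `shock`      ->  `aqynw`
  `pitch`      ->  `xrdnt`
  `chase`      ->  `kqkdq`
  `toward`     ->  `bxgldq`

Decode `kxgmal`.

cowboy

Each letter shifts forward by (position + 8), i.e. 8, 9, 10, … — the shift grows by one for each successive letter.
Decoding kxgmal: k−8=c, x−9=o, g−10=w, m−11=b, a−12=o, l−13=y.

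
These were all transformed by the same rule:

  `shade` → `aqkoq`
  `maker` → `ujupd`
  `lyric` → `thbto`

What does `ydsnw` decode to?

quick

In shade: s→a is +8, h→q is +9, a→k is +10, d→o is +11 — the shift increases by 1 each position. Letter i (0-indexed) is shifted by i+8, so successive shifts are 8, 9, 10, ….
Decoding ydsnw: y−8=q, d−9=u, s−10=i, n−11=c, w−12=k.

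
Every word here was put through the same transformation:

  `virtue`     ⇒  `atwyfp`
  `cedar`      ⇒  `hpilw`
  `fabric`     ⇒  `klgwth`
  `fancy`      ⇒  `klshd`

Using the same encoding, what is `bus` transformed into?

The shift depends on letter class: consonant v→a is +5, but vowel i→t is +11. The rule splits by letter class: vowels +11, consonants +5.
On bus: b(cons)+5=g, u(vowel)+11=f, s(cons)+5=x.

gfx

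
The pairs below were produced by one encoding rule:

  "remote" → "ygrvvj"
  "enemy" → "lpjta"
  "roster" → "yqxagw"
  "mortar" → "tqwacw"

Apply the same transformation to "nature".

It's a Vigenère-style cipher with numeric key [7,2,5]: position i shifts by key[i mod 3].
Applying it to nature: n+7=u, a+2=c, t+5=y, u+7=b, r+2=t, e+5=j.

ucybtj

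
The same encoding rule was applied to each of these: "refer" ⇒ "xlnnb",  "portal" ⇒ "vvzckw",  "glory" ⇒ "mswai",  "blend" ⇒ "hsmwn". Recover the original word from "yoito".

shake

In refer: r→x is +6, e→l is +7, f→n is +8, e→n is +9 — the shift increases by 1 each position. The shift increases by 1 at each position, starting from +6: 6, 7, 8, ….
Decoding yoito: y−6=s, o−7=h, i−8=a, t−9=k, o−10=e.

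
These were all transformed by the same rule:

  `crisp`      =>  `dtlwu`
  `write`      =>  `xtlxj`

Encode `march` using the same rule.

In crisp: c→d is +1, r→t is +2, i→l is +3, s→w is +4 — the shift increases by 1 each position. Letter i (0-indexed) is shifted by i+1, so successive shifts are 1, 2, 3, ….
On march: m+1=n, a+2=c, r+3=u, c+4=g, h+5=m.

ncugm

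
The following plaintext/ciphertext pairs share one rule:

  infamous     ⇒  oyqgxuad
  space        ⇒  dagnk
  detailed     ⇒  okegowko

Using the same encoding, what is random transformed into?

cgyoux

The shift depends on letter class: consonant n→y is +11, but vowel i→o is +6. Two shifts are in play — +6 for a/e/i/o/u, +11 for every other letter.
Applying it to random: r(cons)+11=c, a(vowel)+6=g, n(cons)+11=y, d(cons)+11=o, o(vowel)+6=u, m(cons)+11=x.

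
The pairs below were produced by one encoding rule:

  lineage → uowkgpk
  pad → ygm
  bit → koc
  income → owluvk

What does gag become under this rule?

The shift depends on letter class: consonant l→u is +9, but vowel i→o is +6. Two shifts are in play — +6 for a/e/i/o/u, +9 for every other letter.
For gag: g(cons)+9=p, a(vowel)+6=g, g(cons)+9=p.

pgp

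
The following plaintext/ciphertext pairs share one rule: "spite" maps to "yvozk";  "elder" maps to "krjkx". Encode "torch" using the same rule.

zuxin

Each letter is shifted forward by 6 in the alphabet (a Caesar shift of +6).
Applying it to torch: t+6=z, o+6=u, r+6=x, c+6=i, h+6=n.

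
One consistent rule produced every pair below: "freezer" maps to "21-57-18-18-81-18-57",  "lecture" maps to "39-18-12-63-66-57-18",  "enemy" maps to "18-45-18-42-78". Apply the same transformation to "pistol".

51-30-60-63-48-39

f(#6)→21 and r(#18)→57: differences scale by 3, so n = 3·pos + 3. The formula is n = 3×(alphabet index, a=1) + 3.
For pistol: p=16→51, i=9→30, s=19→60, t=20→63, o=15→48, l=12→39.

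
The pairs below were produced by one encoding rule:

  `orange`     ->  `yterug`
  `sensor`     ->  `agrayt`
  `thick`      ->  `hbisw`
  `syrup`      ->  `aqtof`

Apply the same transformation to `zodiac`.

xyzies

o(14)→y(24) and r(17)→t(19) fit y≡7x+4 (mod 26); the inverse of 7 mod 26 is 15. Treating letters as 0–25, the rule is x ↦ 7x + 4 (mod 26).
For zodiac: z(25)→7·25+4≡23=x; o(14)→7·14+4≡24=y; d(3)→7·3+4≡25=z; i(8)→7·8+4≡8=i; a(0)→7·0+4≡4=e; c(2)→7·2+4≡18=s (all mod 26).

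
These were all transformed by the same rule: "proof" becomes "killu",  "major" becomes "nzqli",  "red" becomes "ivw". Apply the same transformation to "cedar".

Each pair mirrors across the alphabet (p↔k, r↔i, o↔l): positions sum to 25. Letters are reflected about the middle of the alphabet (position → 25−position): Atbash.
On cedar: c↔x, e↔v, d↔w, a↔z, r↔i.

xvwzi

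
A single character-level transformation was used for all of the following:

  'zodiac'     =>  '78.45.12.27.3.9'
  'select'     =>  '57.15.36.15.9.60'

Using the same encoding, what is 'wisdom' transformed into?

z(#26)→78 and o(#15)→45: differences scale by 3, so n = 3·pos + 0. The formula is n = 3×(alphabet index, a=1).
Applying it to wisdom: w=23→69, i=9→27, s=19→57, d=4→12, o=15→45, m=13→39.

69.27.57.12.45.39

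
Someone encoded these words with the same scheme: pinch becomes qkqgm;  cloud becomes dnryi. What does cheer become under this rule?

djhiw

Each letter shifts forward by (position + 1), i.e. 1, 2, 3, … — the shift grows by one for each successive letter.
For cheer: c+1=d, h+2=j, e+3=h, e+4=i, r+5=w.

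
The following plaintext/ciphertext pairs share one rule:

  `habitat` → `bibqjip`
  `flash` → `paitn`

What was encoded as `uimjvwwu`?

The output letters match the input read backwards, each shifted +8: habitat reversed is tatibah. Two steps: reverse the string, then apply a Caesar shift of +8.
Undoing it on uimjvwwu: shift back: u−8=m, i−8=a, m−8=e, j−8=b, v−8=n, w−8=o, w−8=o, u−8=m → maebnoom; then reverse → moonbeam.

moonbeam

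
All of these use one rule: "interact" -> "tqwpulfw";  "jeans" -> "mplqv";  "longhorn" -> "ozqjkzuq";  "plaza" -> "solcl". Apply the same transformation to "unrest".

The shift depends on letter class: consonant n→q is +3, but vowel i→t is +11. Two shifts are in play — +11 for a/e/i/o/u, +3 for every other letter.
On unrest: u(vowel)+11=f, n(cons)+3=q, r(cons)+3=u, e(vowel)+11=p, s(cons)+3=v, t(cons)+3=w.

fqupvw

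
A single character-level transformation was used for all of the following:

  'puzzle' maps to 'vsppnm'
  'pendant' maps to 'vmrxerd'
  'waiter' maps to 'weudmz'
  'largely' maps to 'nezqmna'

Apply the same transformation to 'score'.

p(15)→v(21) and u(20)→s(18) fit y≡15x+4 (mod 26); the inverse of 15 mod 26 is 7. Treating letters as 0–25, the rule is x ↦ 15x + 4 (mod 26).
Applying it to score: s(18)→15·18+4≡14=o; c(2)→15·2+4≡8=i; o(14)→15·14+4≡6=g; r(17)→15·17+4≡25=z; e(4)→15·4+4≡12=m (all mod 26).

oigzm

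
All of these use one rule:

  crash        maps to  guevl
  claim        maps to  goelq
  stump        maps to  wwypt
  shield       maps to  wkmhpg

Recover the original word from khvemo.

Shifts by position in crash: pos 0: c→g (+4), pos 1: r→u (+3), pos 2: a→e (+4), pos 3: s→v (+3) — repeating every 2. The shifts repeat in a cycle of length 2: positions 0,1,… shift by +4, +3, then the pattern repeats.
Undoing it on khvemo: k−4=g, h−3=e, v−4=r, e−3=b, m−4=i, o−3=l.

gerbil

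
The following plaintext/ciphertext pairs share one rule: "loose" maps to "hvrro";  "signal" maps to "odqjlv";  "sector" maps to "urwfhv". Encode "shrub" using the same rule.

exukv

The output letters match the input read backwards, each shifted +3: loose reversed is esool. Two steps: reverse the string, then apply a Caesar shift of +3.
Applying it to shrub: reverse → burhs; then shift: b+3=e, u+3=x, r+3=u, h+3=k, s+3=v.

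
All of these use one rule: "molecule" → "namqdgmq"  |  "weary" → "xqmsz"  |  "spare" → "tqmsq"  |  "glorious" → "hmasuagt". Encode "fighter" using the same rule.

guhiuqs

The shift depends on letter class: consonant m→n is +1, but vowel o→a is +12. Vowels shift forward by 12 and consonants shift forward by 1.
For fighter: f(cons)+1=g, i(vowel)+12=u, g(cons)+1=h, h(cons)+1=i, t(cons)+1=u, e(vowel)+12=q, r(cons)+1=s.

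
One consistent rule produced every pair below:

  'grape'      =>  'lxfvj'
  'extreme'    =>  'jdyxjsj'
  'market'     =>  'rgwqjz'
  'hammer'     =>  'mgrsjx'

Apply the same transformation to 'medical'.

It's a Vigenère-style cipher with numeric key [5,6]: position i shifts by key[i mod 2].
On medical: m+5=r, e+6=k, d+5=i, i+6=o, c+5=h, a+6=g, l+5=q.

rkiohgq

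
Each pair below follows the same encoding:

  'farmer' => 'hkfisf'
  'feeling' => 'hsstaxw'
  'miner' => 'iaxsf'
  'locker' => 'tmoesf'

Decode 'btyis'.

plume

Treating letters as 0–25, the rule is x ↦ 15x + 10 (mod 26).
Decoding btyis: b(1)→7·(1−10)≡15=p; t(19)→7·(19−10)≡11=l; y(24)→7·(24−10)≡20=u; i(8)→7·(8−10)≡12=m; s(18)→7·(18−10)≡4=e (all mod 26).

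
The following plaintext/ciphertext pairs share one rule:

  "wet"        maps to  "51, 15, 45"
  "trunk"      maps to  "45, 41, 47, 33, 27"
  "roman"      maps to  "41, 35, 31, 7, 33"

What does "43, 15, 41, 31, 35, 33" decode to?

sermon

w(#23)→51 and e(#5)→15: differences scale by 2, so n = 2·pos + 5. Each letter becomes 2×(its alphabet position, a=1..z=26) + 5.
Decoding 43, 15, 41, 31, 35, 33: 43→(43−5)÷2=19=s, 15→(15−5)÷2=5=e, 41→(41−5)÷2=18=r, 31→(31−5)÷2=13=m, 35→(35−5)÷2=15=o, 33→(33−5)÷2=14=n.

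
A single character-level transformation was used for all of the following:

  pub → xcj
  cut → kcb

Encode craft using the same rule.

kzinb

Compare letters: p→x is +8, u→c is +8, b→j is +8 — a constant shift. This is a Caesar cipher with shift 8.
For craft: c+8=k, r+8=z, a+8=i, f+8=n, t+8=b.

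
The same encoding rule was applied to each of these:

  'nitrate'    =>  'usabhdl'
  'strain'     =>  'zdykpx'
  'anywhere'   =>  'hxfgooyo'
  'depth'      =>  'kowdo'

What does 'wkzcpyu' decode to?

Shifts by position in nitrate: pos 0: n→u (+7), pos 1: i→s (+10), pos 2: t→a (+7), pos 3: r→b (+10) — repeating every 2. It's a Vigenère-style cipher with numeric key [7,10]: position i shifts by key[i mod 2].
Decoding wkzcpyu: w−7=p, k−10=a, z−7=s, c−10=s, p−7=i, y−10=o, u−7=n.

passion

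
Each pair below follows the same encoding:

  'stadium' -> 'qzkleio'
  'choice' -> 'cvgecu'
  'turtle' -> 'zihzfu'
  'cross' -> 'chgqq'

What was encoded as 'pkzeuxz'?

patient

Treating letters as 0–25, the rule is x ↦ 9x + 10 (mod 26).
Reversing it on pkzeuxz: p(15)→3·(15−10)≡15=p; k(10)→3·(10−10)≡0=a; z(25)→3·(25−10)≡19=t; e(4)→3·(4−10)≡8=i; u(20)→3·(20−10)≡4=e; x(23)→3·(23−10)≡13=n; z(25)→3·(25−10)≡19=t (all mod 26).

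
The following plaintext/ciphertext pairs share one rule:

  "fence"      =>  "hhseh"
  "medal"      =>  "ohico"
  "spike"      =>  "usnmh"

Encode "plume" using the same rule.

Shifts by position in fence: pos 0: f→h (+2), pos 1: e→h (+3), pos 2: n→s (+5), pos 3: c→e (+2), pos 4: e→h (+3) — repeating every 3. It's a Vigenère-style cipher with numeric key [2,3,5]: position i shifts by key[i mod 3].
For plume: p+2=r, l+3=o, u+5=z, m+2=o, e+3=h.

rozoh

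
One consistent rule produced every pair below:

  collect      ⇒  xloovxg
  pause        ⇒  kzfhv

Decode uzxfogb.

Each pair mirrors across the alphabet (c↔x, o↔l, l↔o): positions sum to 25. Letters are reflected about the middle of the alphabet (position → 25−position): Atbash.
Undoing it on uzxfogb: u↔f, z↔a, x↔c, f↔u, o↔l, g↔t, b↔y.

faculty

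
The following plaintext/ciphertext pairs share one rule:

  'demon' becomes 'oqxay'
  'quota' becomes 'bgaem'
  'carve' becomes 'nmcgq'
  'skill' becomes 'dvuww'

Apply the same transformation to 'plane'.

The shift depends on letter class: consonant d→o is +11, but vowel e→q is +12. Two shifts are in play — +12 for a/e/i/o/u, +11 for every other letter.
For plane: p(cons)+11=a, l(cons)+11=w, a(vowel)+12=m, n(cons)+11=y, e(vowel)+12=q.

awmyq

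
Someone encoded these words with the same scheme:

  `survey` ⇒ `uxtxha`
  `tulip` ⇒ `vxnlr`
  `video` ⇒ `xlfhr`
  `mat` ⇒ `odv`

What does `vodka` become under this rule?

xrfmd

The shift depends on letter class: consonant s→u is +2, but vowel u→x is +3. Vowels shift forward by 3 and consonants shift forward by 2.
Applying it to vodka: v(cons)+2=x, o(vowel)+3=r, d(cons)+2=f, k(cons)+2=m, a(vowel)+3=d.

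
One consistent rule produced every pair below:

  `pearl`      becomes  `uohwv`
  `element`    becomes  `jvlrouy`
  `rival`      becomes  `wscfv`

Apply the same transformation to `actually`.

Shifts by position in pearl: pos 0: p→u (+5), pos 1: e→o (+10), pos 2: a→h (+7), pos 3: r→w (+5), pos 4: l→v (+10) — repeating every 3. A repeating key of period 3 is used — shifts +5, +10, +7 over and over.
Applying it to actually: a+5=f, c+10=m, t+7=a, u+5=z, a+10=k, l+7=s, l+5=q, y+10=i.

fmazksqi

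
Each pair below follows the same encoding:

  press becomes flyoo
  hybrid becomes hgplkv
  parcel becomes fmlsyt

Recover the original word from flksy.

price

This is an affine cipher: with a=0,…,z=25, each position x becomes (3x+12) mod 26.
Reversing it on flksy: f(5)→9·(5−12)≡15=p; l(11)→9·(11−12)≡17=r; k(10)→9·(10−12)≡8=i; s(18)→9·(18−12)≡2=c; y(24)→9·(24−12)≡4=e (all mod 26).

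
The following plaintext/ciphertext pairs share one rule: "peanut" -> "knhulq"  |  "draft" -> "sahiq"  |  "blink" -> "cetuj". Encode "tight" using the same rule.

p(15)→k(10) and e(4)→n(13) fit y≡21x+7 (mod 26); the inverse of 21 mod 26 is 5. This is an affine cipher: with a=0,…,z=25, each position x becomes (21x+7) mod 26.
Applying it to tight: t(19)→21·19+7≡16=q; i(8)→21·8+7≡19=t; g(6)→21·6+7≡3=d; h(7)→21·7+7≡24=y; t(19)→21·19+7≡16=q (all mod 26).

qtdyq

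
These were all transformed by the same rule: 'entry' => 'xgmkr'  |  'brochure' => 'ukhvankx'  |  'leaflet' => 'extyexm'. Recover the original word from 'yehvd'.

Compare letters: e→x is +19, n→g is +19, t→m is +19 — a constant shift. Each letter is shifted forward by 19 in the alphabet (a Caesar shift of +19).
Decoding yehvd: y−19=f, e−19=l, h−19=o, v−19=c, d−19=k.

flock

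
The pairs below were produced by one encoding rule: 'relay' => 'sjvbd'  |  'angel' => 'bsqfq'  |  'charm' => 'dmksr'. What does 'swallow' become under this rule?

tbkmqyx

Shifts by position in relay: pos 0: r→s (+1), pos 1: e→j (+5), pos 2: l→v (+10), pos 3: a→b (+1), pos 4: y→d (+5) — repeating every 3. A repeating key of period 3 is used — shifts +1, +5, +10 over and over.
On swallow: s+1=t, w+5=b, a+10=k, l+1=m, l+5=q, o+10=y, w+1=x.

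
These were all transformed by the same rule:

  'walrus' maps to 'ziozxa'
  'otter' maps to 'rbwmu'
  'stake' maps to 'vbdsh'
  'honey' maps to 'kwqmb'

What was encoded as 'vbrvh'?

stone

It's a Vigenère-style cipher with numeric key [3,8]: position i shifts by key[i mod 2].
Undoing it on vbrvh: v−3=s, b−8=t, r−3=o, v−8=n, h−3=e.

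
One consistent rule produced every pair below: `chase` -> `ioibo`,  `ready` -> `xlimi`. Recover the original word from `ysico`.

slate

The shift increases by 1 at each position, starting from +6: 6, 7, 8, ….
Undoing it on ysico: y−6=s, s−7=l, i−8=a, c−9=t, o−10=e.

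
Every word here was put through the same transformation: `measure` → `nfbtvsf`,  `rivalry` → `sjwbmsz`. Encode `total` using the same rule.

Compare letters: m→n is +1, e→f is +1, a→b is +1 — a constant shift. This is a Caesar cipher with shift 1.
On total: t+1=u, o+1=p, t+1=u, a+1=b, l+1=m.

upubm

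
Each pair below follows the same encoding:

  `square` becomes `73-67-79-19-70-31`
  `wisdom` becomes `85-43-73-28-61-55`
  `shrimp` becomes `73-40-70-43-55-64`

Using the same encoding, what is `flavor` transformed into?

s(#19)→73 and q(#17)→67: differences scale by 3, so n = 3·pos + 16. The formula is n = 3×(alphabet index, a=1) + 16.
For flavor: f=6→34, l=12→52, a=1→19, v=22→82, o=15→61, r=18→70.

34-52-19-82-61-70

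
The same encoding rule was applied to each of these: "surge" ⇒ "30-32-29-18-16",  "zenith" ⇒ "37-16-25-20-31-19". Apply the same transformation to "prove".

Each letter is replaced by its alphabet position (a=1..z=26) + 11.
On prove: p=16→27, r=18→29, o=15→26, v=22→33, e=5→16.

27-29-26-33-16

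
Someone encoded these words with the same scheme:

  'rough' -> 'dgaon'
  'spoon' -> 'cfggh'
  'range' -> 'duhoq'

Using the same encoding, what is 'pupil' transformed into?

This is an affine cipher: with a=0,…,z=25, each position x becomes (25x+20) mod 26.
Applying it to pupil: p(15)→25·15+20≡5=f; u(20)→25·20+20≡0=a; p(15)→25·15+20≡5=f; i(8)→25·8+20≡12=m; l(11)→25·11+20≡9=j (all mod 26).

fafmj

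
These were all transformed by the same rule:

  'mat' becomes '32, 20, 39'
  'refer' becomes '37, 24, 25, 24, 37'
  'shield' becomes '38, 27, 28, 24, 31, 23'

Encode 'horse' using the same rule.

27, 34, 37, 38, 24

m is letter #13 and maps to 32: an offset of 19. Letters become their 1-based position plus 19 (so a→20, b→21, …).
Applying it to horse: h=8→27, o=15→34, r=18→37, s=19→38, e=5→24.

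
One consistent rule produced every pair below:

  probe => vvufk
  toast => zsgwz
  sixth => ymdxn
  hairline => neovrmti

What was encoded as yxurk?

Shifts by position in probe: pos 0: p→v (+6), pos 1: r→v (+4), pos 2: o→u (+6), pos 3: b→f (+4) — repeating every 2. A repeating key of period 2 is used — shifts +6, +4 over and over.
Undoing it on yxurk: y−6=s, x−4=t, u−6=o, r−4=n, k−6=e.

stone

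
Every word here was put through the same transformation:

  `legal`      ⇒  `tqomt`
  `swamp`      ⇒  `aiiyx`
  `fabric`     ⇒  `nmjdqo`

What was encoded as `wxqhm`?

Shifts by position in legal: pos 0: l→t (+8), pos 1: e→q (+12), pos 2: g→o (+8), pos 3: a→m (+12) — repeating every 2. The shifts repeat in a cycle of length 2: positions 0,1,… shift by +8, +12, then the pattern repeats.
Reversing it on wxqhm: w−8=o, x−12=l, q−8=i, h−12=v, m−8=e.

olive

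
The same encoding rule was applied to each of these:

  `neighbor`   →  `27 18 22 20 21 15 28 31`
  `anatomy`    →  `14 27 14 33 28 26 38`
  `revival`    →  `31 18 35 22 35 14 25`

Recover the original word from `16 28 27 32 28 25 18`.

console

n is letter #14 and maps to 27: an offset of 13. The number is (letter's place in the alphabet, a=1) + 13.
Decoding 16 28 27 32 28 25 18: 16→(16−13)÷1=3=c, 28→(28−13)÷1=15=o, 27→(27−13)÷1=14=n, 32→(32−13)÷1=19=s, 28→(28−13)÷1=15=o, 25→(25−13)÷1=12=l, 18→(18−13)÷1=5=e.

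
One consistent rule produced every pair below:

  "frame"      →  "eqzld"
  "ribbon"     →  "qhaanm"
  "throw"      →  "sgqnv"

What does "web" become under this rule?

vda

Compare letters: f→e is +25, r→q is +25, a→z is +25 — a constant shift. It's a constant shift of +25 (ROT25).
Applying it to web: w+25=v, e+25=d, b+25=a.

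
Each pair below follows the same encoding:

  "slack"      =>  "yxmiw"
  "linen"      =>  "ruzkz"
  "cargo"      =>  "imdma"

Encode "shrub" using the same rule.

ytdan

Shifts by position in slack: pos 0: s→y (+6), pos 1: l→x (+12), pos 2: a→m (+12), pos 3: c→i (+6), pos 4: k→w (+12) — repeating every 3. A repeating key of period 3 is used — shifts +6, +12, +12 over and over.
On shrub: s+6=y, h+12=t, r+12=d, u+6=a, b+12=n.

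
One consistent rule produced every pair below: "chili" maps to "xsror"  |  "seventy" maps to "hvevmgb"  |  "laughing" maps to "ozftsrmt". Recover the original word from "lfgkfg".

Each letter is replaced by its mirror in the alphabet: a↔z, b↔y, c↔x, and so on (the Atbash cipher).
Undoing it on lfgkfg: l↔o, f↔u, g↔t, k↔p, f↔u, g↔t.

output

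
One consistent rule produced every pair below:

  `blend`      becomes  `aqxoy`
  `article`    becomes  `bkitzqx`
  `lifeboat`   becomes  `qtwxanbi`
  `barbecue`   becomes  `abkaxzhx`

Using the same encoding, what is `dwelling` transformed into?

yfxqqtov

Each letter's alphabet position (a=0..z=25) is mapped through 25·x+1 mod 26 — an affine cipher.
For dwelling: d(3)→25·3+1≡24=y; w(22)→25·22+1≡5=f; e(4)→25·4+1≡23=x; l(11)→25·11+1≡16=q; l(11)→25·11+1≡16=q; i(8)→25·8+1≡19=t; n(13)→25·13+1≡14=o; g(6)→25·6+1≡21=v (all mod 26).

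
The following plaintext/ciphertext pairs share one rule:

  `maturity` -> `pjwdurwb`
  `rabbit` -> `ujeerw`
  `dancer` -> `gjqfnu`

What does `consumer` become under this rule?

fxqvdpnu

The shift depends on letter class: consonant m→p is +3, but vowel a→j is +9. Two shifts are in play — +9 for a/e/i/o/u, +3 for every other letter.
For consumer: c(cons)+3=f, o(vowel)+9=x, n(cons)+3=q, s(cons)+3=v, u(vowel)+9=d, m(cons)+3=p, e(vowel)+9=n, r(cons)+3=u.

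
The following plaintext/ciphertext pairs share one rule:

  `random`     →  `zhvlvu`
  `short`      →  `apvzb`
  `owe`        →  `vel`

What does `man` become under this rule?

The shift depends on letter class: consonant r→z is +8, but vowel a→h is +7. The rule splits by letter class: vowels +7, consonants +8.
Applying it to man: m(cons)+8=u, a(vowel)+7=h, n(cons)+8=v.

uhv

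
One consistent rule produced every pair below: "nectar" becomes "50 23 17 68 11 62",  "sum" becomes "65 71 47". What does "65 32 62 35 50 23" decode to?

shrine

n(#14)→50 and e(#5)→23: differences scale by 3, so n = 3·pos + 8. With a=1..z=26, the number is 3·pos + 8.
Reversing it on 65 32 62 35 50 23: 65→(65−8)÷3=19=s, 32→(32−8)÷3=8=h, 62→(62−8)÷3=18=r, 35→(35−8)÷3=9=i, 50→(50−8)÷3=14=n, 23→(23−8)÷3=5=e.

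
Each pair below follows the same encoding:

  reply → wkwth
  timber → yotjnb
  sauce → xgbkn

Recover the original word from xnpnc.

shift

In reply: r→w is +5, e→k is +6, p→w is +7, l→t is +8 — the shift increases by 1 each position. Each letter shifts forward by (position + 5), i.e. 5, 6, 7, … — the shift grows by one for each successive letter.
Reversing it on xnpnc: x−5=s, n−6=h, p−7=i, n−8=f, c−9=t.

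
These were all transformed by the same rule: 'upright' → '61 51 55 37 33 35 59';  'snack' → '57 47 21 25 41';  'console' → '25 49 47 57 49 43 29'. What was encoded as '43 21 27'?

u(#21)→61 and p(#16)→51: differences scale by 2, so n = 2·pos + 19. Each letter becomes 2×(its alphabet position, a=1..z=26) + 19.
Decoding 43 21 27: 43→(43−19)÷2=12=l, 21→(21−19)÷2=1=a, 27→(27−19)÷2=4=d.

lad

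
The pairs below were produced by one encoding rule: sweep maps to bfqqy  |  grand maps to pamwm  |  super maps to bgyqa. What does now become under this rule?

waf

The shift depends on letter class: consonant s→b is +9, but vowel e→q is +12. Two shifts are in play — +12 for a/e/i/o/u, +9 for every other letter.
On now: n(cons)+9=w, o(vowel)+12=a, w(cons)+9=f.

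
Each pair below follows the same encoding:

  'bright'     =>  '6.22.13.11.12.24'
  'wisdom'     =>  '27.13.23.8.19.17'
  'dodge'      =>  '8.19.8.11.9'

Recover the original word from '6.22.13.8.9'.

bride

Letters become their 1-based position plus 4 (so a→5, b→6, …).
Undoing it on 6.22.13.8.9: 6→(6−4)÷1=2=b, 22→(22−4)÷1=18=r, 13→(13−4)÷1=9=i, 8→(8−4)÷1=4=d, 9→(9−4)÷1=5=e.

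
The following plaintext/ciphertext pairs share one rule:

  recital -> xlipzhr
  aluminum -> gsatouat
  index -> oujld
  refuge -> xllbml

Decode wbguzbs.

quantum

It's a Vigenère-style cipher with numeric key [6,7]: position i shifts by key[i mod 2].
Reversing it on wbguzbs: w−6=q, b−7=u, g−6=a, u−7=n, z−6=t, b−7=u, s−6=m.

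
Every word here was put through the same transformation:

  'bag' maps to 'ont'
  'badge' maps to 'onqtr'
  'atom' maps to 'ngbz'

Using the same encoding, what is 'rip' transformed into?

evc

Compare letters: b→o is +13, a→n is +13, g→t is +13 — a constant shift. Each letter is shifted forward by 13 in the alphabet (a Caesar shift of +13).
Applying it to rip: r+13=e, i+13=v, p+13=c.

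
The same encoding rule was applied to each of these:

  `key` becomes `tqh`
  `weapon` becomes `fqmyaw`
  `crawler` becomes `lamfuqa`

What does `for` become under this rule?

The shift depends on letter class: consonant k→t is +9, but vowel e→q is +12. Vowels shift forward by 12 and consonants shift forward by 9.
For for: f(cons)+9=o, o(vowel)+12=a, r(cons)+9=a.

oaa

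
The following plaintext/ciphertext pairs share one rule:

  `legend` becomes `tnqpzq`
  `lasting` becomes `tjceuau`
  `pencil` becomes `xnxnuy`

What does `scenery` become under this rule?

aloyqem

Letter i (0-indexed) is shifted by i+8, so successive shifts are 8, 9, 10, ….
On scenery: s+8=a, c+9=l, e+10=o, n+11=y, e+12=q, r+13=e, y+14=m.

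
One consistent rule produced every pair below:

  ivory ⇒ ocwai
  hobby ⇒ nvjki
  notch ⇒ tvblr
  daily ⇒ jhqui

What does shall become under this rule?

In ivory: i→o is +6, v→c is +7, o→w is +8, r→a is +9 — the shift increases by 1 each position. Letter i (0-indexed) is shifted by i+6, so successive shifts are 6, 7, 8, ….
Applying it to shall: s+6=y, h+7=o, a+8=i, l+9=u, l+10=v.

yoiuv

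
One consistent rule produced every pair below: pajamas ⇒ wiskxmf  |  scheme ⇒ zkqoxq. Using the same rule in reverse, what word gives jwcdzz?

In pajamas: p→w is +7, a→i is +8, j→s is +9, a→k is +10 — the shift increases by 1 each position. The shift increases by 1 at each position, starting from +7: 7, 8, 9, ….
Undoing it on jwcdzz: j−7=c, w−8=o, c−9=t, d−10=t, z−11=o, z−12=n.

cotton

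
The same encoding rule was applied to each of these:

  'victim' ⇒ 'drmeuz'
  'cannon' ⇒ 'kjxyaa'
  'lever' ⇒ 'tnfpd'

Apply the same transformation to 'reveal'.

In victim: v→d is +8, i→r is +9, c→m is +10, t→e is +11 — the shift increases by 1 each position. The shift increases by 1 at each position, starting from +8: 8, 9, 10, ….
For reveal: r+8=z, e+9=n, v+10=f, e+11=p, a+12=m, l+13=y.

znfpmy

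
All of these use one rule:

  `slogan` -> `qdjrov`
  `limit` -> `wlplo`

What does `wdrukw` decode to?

throat

The output letters match the input read backwards, each shifted +3: slogan reversed is nagols. The word is reversed, then every letter is shifted forward by 3.
Undoing it on wdrukw: shift back: w−3=t, d−3=a, r−3=o, u−3=r, k−3=h, w−3=t → taorht; then reverse → throat.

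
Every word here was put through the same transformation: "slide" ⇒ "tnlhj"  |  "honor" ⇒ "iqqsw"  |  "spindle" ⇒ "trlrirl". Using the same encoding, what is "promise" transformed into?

qtrqnyl

In slide: s→t is +1, l→n is +2, i→l is +3, d→h is +4 — the shift increases by 1 each position. Letter i (0-indexed) is shifted by i+1, so successive shifts are 1, 2, 3, ….
For promise: p+1=q, r+2=t, o+3=r, m+4=q, i+5=n, s+6=y, e+7=l.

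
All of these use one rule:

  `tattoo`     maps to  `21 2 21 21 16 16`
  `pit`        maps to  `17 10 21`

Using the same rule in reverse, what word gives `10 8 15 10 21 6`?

t is letter #20 and maps to 21: an offset of 1. Letters become their 1-based position plus 1 (so a→2, b→3, …).
Decoding 10 8 15 10 21 6: 10→(10−1)÷1=9=i, 8→(8−1)÷1=7=g, 15→(15−1)÷1=14=n, 10→(10−1)÷1=9=i, 21→(21−1)÷1=20=t, 6→(6−1)÷1=5=e.

ignite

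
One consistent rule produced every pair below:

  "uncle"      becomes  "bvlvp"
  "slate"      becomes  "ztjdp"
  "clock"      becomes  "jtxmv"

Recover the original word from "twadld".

mortar

In uncle: u→b is +7, n→v is +8, c→l is +9, l→v is +10 — the shift increases by 1 each position. The shift increases by 1 at each position, starting from +7: 7, 8, 9, ….
Decoding twadld: t−7=m, w−8=o, a−9=r, d−10=t, l−11=a, d−12=r.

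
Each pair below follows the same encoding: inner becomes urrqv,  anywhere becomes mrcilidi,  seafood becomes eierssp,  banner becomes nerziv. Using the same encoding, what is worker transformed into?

Shifts by position in inner: pos 0: i→u (+12), pos 1: n→r (+4), pos 2: n→r (+4), pos 3: e→q (+12), pos 4: r→v (+4) — repeating every 3. The shifts repeat in a cycle of length 3: positions 0,1,… shift by +12, +4, +4, then the pattern repeats.
For worker: w+12=i, o+4=s, r+4=v, k+12=w, e+4=i, r+4=v.

isvwiv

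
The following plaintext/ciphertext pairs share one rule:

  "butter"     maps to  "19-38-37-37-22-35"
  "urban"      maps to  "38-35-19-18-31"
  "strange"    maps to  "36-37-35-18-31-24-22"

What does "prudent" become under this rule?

33-35-38-21-22-31-37

b is letter #2 and maps to 19: an offset of 17. The number is (letter's place in the alphabet, a=1) + 17.
On prudent: p=16→33, r=18→35, u=21→38, d=4→21, e=5→22, n=14→31, t=20→37.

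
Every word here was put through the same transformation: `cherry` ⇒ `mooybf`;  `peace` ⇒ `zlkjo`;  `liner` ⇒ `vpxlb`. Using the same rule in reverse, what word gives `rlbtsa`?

A repeating key of period 2 is used — shifts +10, +7 over and over.
Decoding rlbtsa: r−10=h, l−7=e, b−10=r, t−7=m, s−10=i, a−7=t.

hermit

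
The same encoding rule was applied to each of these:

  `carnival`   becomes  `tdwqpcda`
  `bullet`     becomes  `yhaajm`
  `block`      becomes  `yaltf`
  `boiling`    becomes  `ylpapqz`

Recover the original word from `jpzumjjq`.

c(2)→t(19) and a(0)→d(3) fit y≡21x+3 (mod 26); the inverse of 21 mod 26 is 5. This is an affine cipher: with a=0,…,z=25, each position x becomes (21x+3) mod 26.
Decoding jpzumjjq: j(9)→5·(9−3)≡4=e; p(15)→5·(15−3)≡8=i; z(25)→5·(25−3)≡6=g; u(20)→5·(20−3)≡7=h; m(12)→5·(12−3)≡19=t; j(9)→5·(9−3)≡4=e; j(9)→5·(9−3)≡4=e; q(16)→5·(16−3)≡13=n (all mod 26).

eighteen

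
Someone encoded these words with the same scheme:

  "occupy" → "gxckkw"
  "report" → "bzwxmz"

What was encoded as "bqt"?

lit

The output letters match the input read backwards, each shifted +8: occupy reversed is ypucco. The word is reversed, then every letter is shifted forward by 8.
Decoding bqt: shift back: b−8=t, q−8=i, t−8=l → til; then reverse → lit.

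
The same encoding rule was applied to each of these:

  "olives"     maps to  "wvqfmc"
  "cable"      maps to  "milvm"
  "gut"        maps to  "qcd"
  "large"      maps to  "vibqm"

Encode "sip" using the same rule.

cqz

The shift depends on letter class: consonant l→v is +10, but vowel o→w is +8. Vowels shift forward by 8 and consonants shift forward by 10.
Applying it to sip: s(cons)+10=c, i(vowel)+8=q, p(cons)+10=z.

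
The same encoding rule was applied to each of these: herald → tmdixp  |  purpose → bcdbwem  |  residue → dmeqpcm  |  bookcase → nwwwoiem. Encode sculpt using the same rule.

eocxbf

Vowels shift forward by 8 and consonants shift forward by 12.
On sculpt: s(cons)+12=e, c(cons)+12=o, u(vowel)+8=c, l(cons)+12=x, p(cons)+12=b, t(cons)+12=f.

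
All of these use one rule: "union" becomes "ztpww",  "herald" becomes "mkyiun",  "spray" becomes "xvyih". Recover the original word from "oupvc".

Each letter shifts forward by (position + 5), i.e. 5, 6, 7, … — the shift grows by one for each successive letter.
Undoing it on oupvc: o−5=j, u−6=o, p−7=i, v−8=n, c−9=t.

joint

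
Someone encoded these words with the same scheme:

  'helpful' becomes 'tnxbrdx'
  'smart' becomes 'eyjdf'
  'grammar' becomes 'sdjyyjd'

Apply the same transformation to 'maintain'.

The rule splits by letter class: vowels +9, consonants +12.
For maintain: m(cons)+12=y, a(vowel)+9=j, i(vowel)+9=r, n(cons)+12=z, t(cons)+12=f, a(vowel)+9=j, i(vowel)+9=r, n(cons)+12=z.

yjrzfjrz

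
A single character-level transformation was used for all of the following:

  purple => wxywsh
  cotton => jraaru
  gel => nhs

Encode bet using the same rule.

The shift depends on letter class: consonant p→w is +7, but vowel u→x is +3. The rule splits by letter class: vowels +3, consonants +7.
Applying it to bet: b(cons)+7=i, e(vowel)+3=h, t(cons)+7=a.

iha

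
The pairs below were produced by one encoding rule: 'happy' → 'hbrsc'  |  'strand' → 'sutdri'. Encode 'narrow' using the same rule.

nbtusb

The shift increases by 1 at each position, starting from +0: 0, 1, 2, ….
Applying it to narrow: n+0=n, a+1=b, r+2=t, r+3=u, o+4=s, w+5=b.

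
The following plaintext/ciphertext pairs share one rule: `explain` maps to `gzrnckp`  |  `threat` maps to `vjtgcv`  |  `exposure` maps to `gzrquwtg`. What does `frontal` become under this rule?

htqpvcn

It's a constant shift of +2 (ROT2).
For frontal: f+2=h, r+2=t, o+2=q, n+2=p, t+2=v, a+2=c, l+2=n.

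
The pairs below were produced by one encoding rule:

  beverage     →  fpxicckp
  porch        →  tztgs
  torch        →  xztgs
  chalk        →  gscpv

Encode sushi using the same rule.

wfult

Shifts by position in beverage: pos 0: b→f (+4), pos 1: e→p (+11), pos 2: v→x (+2), pos 3: e→i (+4), pos 4: r→c (+11), pos 5: a→c (+2) — repeating every 3. The shifts repeat in a cycle of length 3: positions 0,1,… shift by +4, +11, +2, then the pattern repeats.
Applying it to sushi: s+4=w, u+11=f, s+2=u, h+4=l, i+11=t.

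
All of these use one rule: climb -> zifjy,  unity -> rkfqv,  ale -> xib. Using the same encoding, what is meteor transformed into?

Compare letters: c→z is +23, l→i is +23, i→f is +23 — a constant shift. Every letter moves 23 places later in the alphabet, wrapping around z→a.
Applying it to meteor: m+23=j, e+23=b, t+23=q, e+23=b, o+23=l, r+23=o.

jbqblo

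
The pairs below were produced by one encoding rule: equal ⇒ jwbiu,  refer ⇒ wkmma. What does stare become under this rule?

xzhzn

In equal: e→j is +5, q→w is +6, u→b is +7, a→i is +8 — the shift increases by 1 each position. Each letter shifts forward by (position + 5), i.e. 5, 6, 7, … — the shift grows by one for each successive letter.
For stare: s+5=x, t+6=z, a+7=h, r+8=z, e+9=n.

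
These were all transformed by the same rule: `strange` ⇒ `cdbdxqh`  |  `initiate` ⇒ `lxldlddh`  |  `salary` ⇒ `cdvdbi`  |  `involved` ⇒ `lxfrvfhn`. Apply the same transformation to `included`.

The shift depends on letter class: consonant s→c is +10, but vowel a→d is +3. Two shifts are in play — +3 for a/e/i/o/u, +10 for every other letter.
On included: i(vowel)+3=l, n(cons)+10=x, c(cons)+10=m, l(cons)+10=v, u(vowel)+3=x, d(cons)+10=n, e(vowel)+3=h, d(cons)+10=n.

lxmvxnhn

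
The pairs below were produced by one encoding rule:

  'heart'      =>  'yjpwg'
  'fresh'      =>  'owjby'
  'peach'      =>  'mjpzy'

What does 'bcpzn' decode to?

snack

h(7)→y(24) and e(4)→j(9) fit y≡5x+15 (mod 26); the inverse of 5 mod 26 is 21. This is an affine cipher: with a=0,…,z=25, each position x becomes (5x+15) mod 26.
Decoding bcpzn: b(1)→21·(1−15)≡18=s; c(2)→21·(2−15)≡13=n; p(15)→21·(15−15)≡0=a; z(25)→21·(25−15)≡2=c; n(13)→21·(13−15)≡10=k (all mod 26).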